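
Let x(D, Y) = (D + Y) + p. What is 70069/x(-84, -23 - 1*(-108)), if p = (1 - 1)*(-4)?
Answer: 70069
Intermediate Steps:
p = 0 (p = 0*(-4) = 0)
x(D, Y) = D + Y (x(D, Y) = (D + Y) + 0 = D + Y)
70069/x(-84, -23 - 1*(-108)) = 70069/(-84 + (-23 - 1*(-108))) = 70069/(-84 + (-23 + 108)) = 70069/(-84 + 85) = 70069/1 = 70069*1 = 70069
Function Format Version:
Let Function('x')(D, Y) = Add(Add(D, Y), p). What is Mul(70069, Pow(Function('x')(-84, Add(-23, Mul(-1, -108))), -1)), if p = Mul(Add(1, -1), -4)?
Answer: 70069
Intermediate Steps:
p = 0 (p = Mul(0, -4) = 0)
Function('x')(D, Y) = Add(D, Y) (Function('x')(D, Y) = Add(Add(D, Y), 0) = Add(D, Y))
Mul(70069, Pow(Function('x')(-84, Add(-23, Mul(-1, -108))), -1)) = Mul(70069, Pow(Add(-84, Add(-23, Mul(-1, -108))), -1)) = Mul(70069, Pow(Add(-84, Add(-23, 108)), -1)) = Mul(70069, Pow(Add(-84, 85), -1)) = Mul(70069, Pow(1, -1)) = Mul(70069, 1) = 70069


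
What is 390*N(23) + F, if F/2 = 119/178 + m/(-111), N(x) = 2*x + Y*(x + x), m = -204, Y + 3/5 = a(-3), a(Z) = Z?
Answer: -153582185/3293 ≈ -46639.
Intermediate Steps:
Y = -18/5 (Y = -⅗ - 3 = -18/5 ≈ -3.6000)
N(x) = -26*x/5 (N(x) = 2*x - 18*(x + x)/5 = 2*x - 36*x/5 = -26*x/5)
F = 16507/3293 (F = 2*(119/178 - 204/(-111)) = 2*(119*(1/178) - 204*(-1/111)) = 2*(119/178 + 68/37) = 2*(16507/6586) = 16507/3293 ≈ 5.0128)
390*N(23) + F = 390*(-26/5*23) + 16507/3293 = 390*(-598/5) + 16507/3293 = -46644 + 16507/3293 = -153582185/3293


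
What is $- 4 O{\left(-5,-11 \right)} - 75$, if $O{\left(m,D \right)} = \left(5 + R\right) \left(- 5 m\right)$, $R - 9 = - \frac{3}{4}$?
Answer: $-1400$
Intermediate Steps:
$R = \frac{33}{4}$ ($R = 9 - \frac{3}{4} = \frac{33}{4} \approx 8.25$)
$O{\left(m,D \right)} = - \frac{265 m}{4}$ ($O{\left(m,D \right)} = \left(5 + \frac{33}{4}\right) \left(- 5 m\right) = \frac{53 \left(- 5 m\right)}{4} = - \frac{265 m}{4}$)
$- 4 O{\left(-5,-11 \right)} - 75 = - 4 \left(\left(- \frac{265}{4}\right) \left(-5\right)\right) - 75 = \left(-4\right) \frac{1325}{4} - 75 = -1325 - 75 = -1400$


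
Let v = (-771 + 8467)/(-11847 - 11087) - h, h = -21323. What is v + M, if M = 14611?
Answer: 412051330/11467 ≈ 35934.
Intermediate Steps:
v = 244506993/11467 (v = (-771 + 8467)/(-11847 - 11087) - 1*(-21323) = 7696/(-22934) + 21323 = 7696*(-1/22934) + 21323 = -3848/11467 + 21323 = 244506993/11467 ≈ 21323.)
v + M = 244506993/11467 + 14611 = 412051330/11467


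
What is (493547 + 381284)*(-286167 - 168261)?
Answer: -397547701668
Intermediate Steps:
(493547 + 381284)*(-286167 - 168261) = 874831*(-454428) = -397547701668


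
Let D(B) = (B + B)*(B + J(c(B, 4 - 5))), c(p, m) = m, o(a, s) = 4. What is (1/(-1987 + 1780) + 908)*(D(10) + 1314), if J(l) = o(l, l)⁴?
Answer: 1246893470/207 ≈ 6.0236e+6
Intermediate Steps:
J(l) = 256 (J(l) = 4⁴ = 256)
D(B) = 2*B*(256 + B) (D(B) = (B + B)*(B + 256) = (2*B)*(256 + B) = 2*B*(256 + B))
(1/(-1987 + 1780) + 908)*(D(10) + 1314) = (1/(-1987 + 1780) + 908)*(2*10*(256 + 10) + 1314) = (1/(-207) + 908)*(2*10*266 + 1314) = (-1/207 + 908)*(5320 + 1314) = (187955/207)*6634 = 1246893470/207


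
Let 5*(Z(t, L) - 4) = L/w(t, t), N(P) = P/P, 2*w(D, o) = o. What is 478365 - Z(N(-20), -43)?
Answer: 2391891/5 ≈ 4.7838e+5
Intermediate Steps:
w(D, o) = o/2
N(P) = 1
Z(t, L) = 4 + 2*L/(5*t) (Z(t, L) = 4 + (L/((t/2)))/5 = 4 + (L*(2/t))/5 = 4 + (2*L/t)/5 = 4 + 2*L/(5*t))
478365 - Z(N(-20), -43) = 478365 - (4 + (⅖)*(-43)/1) = 478365 - (4 + (⅖)*(-43)*1) = 478365 - (4 - 86/5) = 478365 - 1*(-66/5) = 478365 + 66/5 = 2391891/5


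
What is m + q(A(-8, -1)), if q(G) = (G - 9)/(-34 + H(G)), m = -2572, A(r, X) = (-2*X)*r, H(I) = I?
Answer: -5143/2 ≈ -2571.5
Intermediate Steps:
A(r, X) = -2*X*r
q(G) = (-9 + G)/(-34 + G) (q(G) = (G - 9)/(-34 + G) = (-9 + G)/(-34 + G))
m + q(A(-8, -1)) = -2572 + (-9 - 2*(-1)*(-8))/(-34 - 2*(-1)*(-8)) = -2572 + (-9 - 16)/(-34 - 16) = -2572 - 25/(-50) = -2572 - 1/50*(-25) = -2572 + 1/2 = -5143/2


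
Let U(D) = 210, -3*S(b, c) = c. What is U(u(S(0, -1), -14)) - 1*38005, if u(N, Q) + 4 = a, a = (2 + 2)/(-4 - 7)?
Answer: -37795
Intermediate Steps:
S(b, c) = -c/3
a = -4/11 (a = 4/(-11) = 4*(-1/11) = -4/11 ≈ -0.36364)
u(N, Q) = -48/11 (u(N, Q) = -4 - 4/11 = -48/11)
U(u(S(0, -1), -14)) - 1*38005 = 210 - 1*38005 = 210 - 38005 = -37795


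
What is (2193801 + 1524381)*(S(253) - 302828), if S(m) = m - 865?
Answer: -1128245146080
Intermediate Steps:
S(m) = -865 + m
(2193801 + 1524381)*(S(253) - 302828) = (2193801 + 1524381)*((-865 + 253) - 302828) = 3718182*(-612 - 302828) = 3718182*(-303440) = -1128245146080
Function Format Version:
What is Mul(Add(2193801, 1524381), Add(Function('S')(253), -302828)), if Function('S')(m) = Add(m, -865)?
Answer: -1128245146080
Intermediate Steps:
Function('S')(m) = Add(-865, m)
Mul(Add(2193801, 1524381), Add(Function('S')(253), -302828)) = Mul(Add(2193801, 1524381), Add(Add(-865, 253), -302828)) = Mul(3718182, Add(-612, -302828)) = Mul(3718182, -303440) = -1128245146080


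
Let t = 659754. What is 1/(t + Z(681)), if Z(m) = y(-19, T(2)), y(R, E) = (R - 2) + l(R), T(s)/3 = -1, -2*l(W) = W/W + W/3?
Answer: 3/1979207 ≈ 1.5158e-6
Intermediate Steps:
l(W) = -½ - W/6 (l(W) = -(W/W + W/3)/2 = -(1 + W*(⅓))/2 = -(1 + W/3)/2 = -½ - W/6)
T(s) = -3 (T(s) = 3*(-1) = -3)
y(R, E) = -5/2 + 5*R/6 (y(R, E) = (R - 2) + (-½ - R/6) = (-2 + R) + (-½ - R/6) = -5/2 + 5*R/6)
Z(m) = -55/3 (Z(m) = -5/2 + (⅚)*(-19) = -5/2 - 95/6 = -55/3)
1/(t + Z(681)) = 1/(659754 - 55/3) = 1/(1979207/3) = 3/1979207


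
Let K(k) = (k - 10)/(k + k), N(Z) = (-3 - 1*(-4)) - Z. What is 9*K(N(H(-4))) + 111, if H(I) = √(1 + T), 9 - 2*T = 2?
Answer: 1797/14 + 135*√2/7 ≈ 155.63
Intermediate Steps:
T = 7/2 (T = 9/2 - ½*2 = 9/2 - 1 = 7/2 ≈ 3.5000)
H(I) = 3*√2/2 (H(I) = √(1 + 7/2) = √(9/2) = 3*√2/2)
N(Z) = 1 - Z (N(Z) = (-3 + 4) - Z = 1 - Z)
K(k) = (-10 + k)/(2*k) (K(k) = (-10 + k)/((2*k)) = (-10 + k)*(1/(2*k)) = (-10 + k)/(2*k))
9*K(N(H(-4))) + 111 = 9*((-10 + (1 - 3*√2/2))/(2*(1 - 3*√2/2))) + 111 = 9*((-9 - 3*√2/2)/(2*(1 - 3*√2/2))) + 111 = 9*(-9 - 3*√2/2)/(2*(1 - 3*√2/2)) + 111 = 111 + 9*(-9 - 3*√2/2)/(2*(1 - 3*√2/2))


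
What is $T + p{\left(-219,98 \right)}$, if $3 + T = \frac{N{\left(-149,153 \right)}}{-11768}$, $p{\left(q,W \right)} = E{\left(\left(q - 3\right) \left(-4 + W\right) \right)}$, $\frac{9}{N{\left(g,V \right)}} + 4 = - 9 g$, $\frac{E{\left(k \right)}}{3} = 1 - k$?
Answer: $\frac{984999816855}{15733816} \approx 62604.0$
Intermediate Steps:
$E{\left(k \right)} = 3 - 3 k$ ($E{\left(k \right)} = 3 \left(1 - k\right) = 3 - 3 k$)
$N{\left(g,V \right)} = \frac{9}{-4 - 9 g}$
$p{\left(q,W \right)} = 3 - 3 \left(-4 + W\right) \left(-3 + q\right)$ ($p{\left(q,W \right)} = 3 - 3 \left(q - 3\right) \left(-4 + W\right) = 3 - 3 \left(-3 + q\right) \left(-4 + W\right) = 3 - 3 \left(-4 + W\right) \left(-3 + q\right)$)
$T = - \frac{47201457}{15733816}$ ($T = -3 + \frac{\left(-9\right) \frac{1}{4 + 9 \left(-149\right)}}{-11768} = -3 + - \frac{9}{4 - 1341} \left(- \frac{1}{11768}\right) = -3 + - \frac{9}{-1337} \left(- \frac{1}{11768}\right) = -3 + \left(-9\right) \left(- \frac{1}{1337}\right) \left(- \frac{1}{11768}\right) = -3 + \frac{9}{1337} \left(- \frac{1}{11768}\right) = -3 - \frac{9}{15733816} = - \frac{47201457}{15733816} \approx -3.0$)
$T + p{\left(-219,98 \right)} = - \frac{47201457}{15733816} + \left(-33 + 9 \cdot 98 + 12 \left(-219\right) - 294 \left(-219\right)\right) = - \frac{47201457}{15733816} + \left(-33 + 882 - 2628 + 64386\right) = - \frac{47201457}{15733816} + 62607 = \frac{984999816855}{15733816}$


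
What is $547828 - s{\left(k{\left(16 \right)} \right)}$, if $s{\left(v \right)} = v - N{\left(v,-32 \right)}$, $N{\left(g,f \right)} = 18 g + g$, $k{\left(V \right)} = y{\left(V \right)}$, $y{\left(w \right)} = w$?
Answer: $548116$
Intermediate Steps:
$k{\left(V \right)} = V$
$N{\left(g,f \right)} = 19 g$
$s{\left(v \right)} = - 18 v$ ($s{\left(v \right)} = v - 19 v = - 18 v$)
$547828 - s{\left(k{\left(16 \right)} \right)} = 547828 - \left(-18\right) 16 = 547828 - -288 = 547828 + 288 = 548116$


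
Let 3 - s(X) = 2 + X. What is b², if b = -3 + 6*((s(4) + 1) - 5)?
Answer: 2025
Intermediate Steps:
s(X) = 1 - X (s(X) = 3 - (2 + X) = 3 + (-2 - X) = 1 - X)
b = -45 (b = -3 + 6*(((1 - 1*4) + 1) - 5) = -3 + 6*(((1 - 4) + 1) - 5) = -3 + 6*((-3 + 1) - 5) = -3 + 6*(-2 - 5) = -3 + 6*(-7) = -3 - 42 = -45)
b² = (-45)² = 2025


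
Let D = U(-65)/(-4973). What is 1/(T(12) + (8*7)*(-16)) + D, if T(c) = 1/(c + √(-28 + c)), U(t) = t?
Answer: 7635019101/638677700461 + 4*I/128429057 ≈ 0.011954 + 3.1146e-8*I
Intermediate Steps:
D = 65/4973 (D = -65/(-4973) = -65*(-1/4973) = 65/4973 ≈ 0.013071)
1/(T(12) + (8*7)*(-16)) + D = 1/(1/(12 + √(-28 + 12)) + (8*7)*(-16)) + 65/4973 = 1/(1/(12 + √(-16)) + 56*(-16)) + 65/4973 = 1/(1/(12 + 4*I) - 896) + 65/4973 = 1/((12 - 4*I)/160 - 896) + 65/4973 = 1/(-896 + (12 - 4*I)/160) + 65/4973 = 65/4973 + 1/(-896 + (12 - 4*I)/160)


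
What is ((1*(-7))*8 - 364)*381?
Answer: -160020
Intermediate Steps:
((1*(-7))*8 - 364)*381 = (-7*8 - 364)*381 = (-56 - 364)*381 = -420*381 = -160020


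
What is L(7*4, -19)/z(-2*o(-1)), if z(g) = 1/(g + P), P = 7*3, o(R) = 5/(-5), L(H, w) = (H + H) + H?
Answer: 1932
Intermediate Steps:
L(H, w) = 3*H (L(H, w) = 2*H + H = 3*H)
o(R) = -1 (o(R) = 5*(-⅕) = -1)
P = 21
z(g) = 1/(21 + g) (z(g) = 1/(g + 21) = 1/(21 + g))
L(7*4, -19)/z(-2*o(-1)) = (3*(7*4))/(1/(21 - 2*(-1))) = (3*28)/(1/(21 + 2)) = 84/(1/23) = 84*23 = 1932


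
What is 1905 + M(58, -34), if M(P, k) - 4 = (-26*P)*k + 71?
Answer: 53252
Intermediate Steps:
M(P, k) = 75 - 26*P*k (M(P, k) = 4 + ((-26*P)*k + 71) = 4 + (-26*P*k + 71) = 4 + (71 - 26*P*k) = 75 - 26*P*k)
1905 + M(58, -34) = 1905 + (75 - 26*58*(-34)) = 1905 + (75 + 51272) = 1905 + 51347 = 53252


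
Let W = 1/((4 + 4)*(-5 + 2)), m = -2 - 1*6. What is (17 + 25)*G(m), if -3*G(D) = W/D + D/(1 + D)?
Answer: -1543/96 ≈ -16.073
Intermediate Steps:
m = -8 (m = -2 - 6 = -8)
W = -1/24 (W = 1/(8*(-3)) = 1/(-24) = -1/24 ≈ -0.041667)
G(D) = 1/(72*D) - D/(3*(1 + D)) (G(D) = -(-1/(24*D) + D/(1 + D))/3 = 1/(72*D) - D/(3*(1 + D)))
(17 + 25)*G(m) = (17 + 25)*((1/72)*(1 - 8 - 24*(-8)²)/(-8*(1 - 8))) = 42*((1/72)*(-⅛)*(1 - 8 - 24*64)/(-7)) = 42*((1/72)*(-⅛)*(-⅐)*(1 - 8 - 1536)) = 42*((1/72)*(-⅛)*(-⅐)*(-1543)) = 42*(-1543/4032) = -1543/96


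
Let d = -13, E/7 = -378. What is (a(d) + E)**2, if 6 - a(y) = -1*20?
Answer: 6864400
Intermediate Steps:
E = -2646 (E = 7*(-378) = -2646)
a(y) = 26 (a(y) = 6 - (-1)*20 = 6 - 1*(-20) = 6 + 20 = 26)
(a(d) + E)**2 = (26 - 2646)**2 = (-2620)**2 = 6864400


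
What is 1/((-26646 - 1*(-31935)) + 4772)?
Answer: 1/10061 ≈ 9.9394e-5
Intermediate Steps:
1/((-26646 - 1*(-31935)) + 4772) = 1/((-26646 + 31935) + 4772) = 1/(5289 + 4772) = 1/10061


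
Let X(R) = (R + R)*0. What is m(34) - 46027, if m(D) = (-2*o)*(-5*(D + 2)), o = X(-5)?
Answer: -46027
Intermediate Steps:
X(R) = 0 (X(R) = (2*R)*0 = 0)
o = 0
m(D) = 0 (m(D) = (-2*0)*(-5*(D + 2)) = 0*(-5*(2 + D)) = 0*(-10 - 5*D) = 0)
m(34) - 46027 = 0 - 46027 = -46027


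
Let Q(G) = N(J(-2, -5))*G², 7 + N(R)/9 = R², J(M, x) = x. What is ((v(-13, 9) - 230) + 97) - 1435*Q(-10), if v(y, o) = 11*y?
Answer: -23247276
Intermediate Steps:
N(R) = -63 + 9*R²
Q(G) = 162*G² (Q(G) = (-63 + 9*(-5)²)*G² = (-63 + 9*25)*G² = (-63 + 225)*G² = 162*G²)
((v(-13, 9) - 230) + 97) - 1435*Q(-10) = ((11*(-13) - 230) + 97) - 232470*(-10)² = ((-143 - 230) + 97) - 232470*100 = (-373 + 97) - 1435*16200 = -276 - 23247000 = -23247276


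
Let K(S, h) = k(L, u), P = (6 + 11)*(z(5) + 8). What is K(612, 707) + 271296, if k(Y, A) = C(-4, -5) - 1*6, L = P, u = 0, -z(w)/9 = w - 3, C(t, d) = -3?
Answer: 271287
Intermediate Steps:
z(w) = 27 - 9*w (z(w) = -9*(w - 3) = -9*(-3 + w) = 27 - 9*w)
P = -170 (P = (6 + 11)*((27 - 9*5) + 8) = 17*((27 - 45) + 8) = 17*(-18 + 8) = 17*(-10) = -170)
L = -170
k(Y, A) = -9 (k(Y, A) = -3 - 1*6 = -3 - 6 = -9)
K(S, h) = -9
K(612, 707) + 271296 = -9 + 271296 = 271287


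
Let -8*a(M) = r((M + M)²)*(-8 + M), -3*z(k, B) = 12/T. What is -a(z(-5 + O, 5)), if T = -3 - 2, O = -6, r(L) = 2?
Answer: -9/5 ≈ -1.8000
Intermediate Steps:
T = -5
z(k, B) = ⅘ (z(k, B) = -4/(-5) = -4*(-1)/5 = -⅓*(-12/5) = ⅘)
a(M) = 2 - M/4 (a(M) = -(-8 + M)/4 = -(-16 + 2*M)/8 = 2 - M/4)
-a(z(-5 + O, 5)) = -(2 - ¼*⅘) = -(2 - ⅕) = -1*9/5 = -9/5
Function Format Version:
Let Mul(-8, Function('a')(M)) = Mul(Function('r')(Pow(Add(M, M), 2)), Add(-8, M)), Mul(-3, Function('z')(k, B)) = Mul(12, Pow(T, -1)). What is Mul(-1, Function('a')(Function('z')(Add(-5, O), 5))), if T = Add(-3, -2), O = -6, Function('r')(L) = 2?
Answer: Rational(-9, 5) ≈ -1.8000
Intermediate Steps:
T = -5
Function('z')(k, B) = Rational(4, 5) (Function('z')(k, B) = Mul(Rational(-1, 3), Mul(12, Pow(-5, -1))) = Mul(Rational(-1, 3), Mul(12, Rational(-1, 5))) = Mul(Rational(-1, 3), Rational(-12, 5)) = Rational(4, 5))
Function('a')(M) = Add(2, Mul(Rational(-1, 4), M)) (Function('a')(M) = Mul(Rational(-1, 8), Mul(2, Add(-8, M))) = Mul(Rational(-1, 8), Add(-16, Mul(2, M))) = Add(2, Mul(Rational(-1, 4), M)))
Mul(-1, Function('a')(Function('z')(Add(-5, O), 5))) = Mul(-1, Add(2, Mul(Rational(-1, 4), Rational(4, 5)))) = Mul(-1, Add(2, Rational(-1, 5))) = Mul(-1, Rational(9, 5)) = Rational(-9, 5)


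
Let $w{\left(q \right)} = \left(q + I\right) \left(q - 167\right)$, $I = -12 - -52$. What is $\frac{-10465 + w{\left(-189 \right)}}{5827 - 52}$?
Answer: $\frac{14193}{1925} \approx 7.373$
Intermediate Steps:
$I = 40$ ($I = -12 + 52 = 40$)
$w{\left(q \right)} = \left(-167 + q\right) \left(40 + q\right)$ ($w{\left(q \right)} = \left(q + 40\right) \left(q - 167\right) = \left(40 + q\right) \left(-167 + q\right) = \left(-167 + q\right) \left(40 + q\right)$)
$\frac{-10465 + w{\left(-189 \right)}}{5827 - 52} = \frac{-10465 - \left(-17323 - 35721\right)}{5827 - 52} = \frac{-10465 + \left(-6680 + 35721 + 24003\right)}{5775} = \left(-10465 + 53044\right) \frac{1}{5775} = 42579 \cdot \frac{1}{5775} = \frac{14193}{1925}$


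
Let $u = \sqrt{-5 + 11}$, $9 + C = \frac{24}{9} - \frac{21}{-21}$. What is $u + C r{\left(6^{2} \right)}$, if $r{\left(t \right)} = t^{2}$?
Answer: $-6912 + \sqrt{6} \approx -6909.5$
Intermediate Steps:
$C = - \frac{16}{3}$ ($C = -9 + \left(\frac{24}{9} - \frac{21}{-21}\right) = -9 + \left(24 \cdot \frac{1}{9} - -1\right) = -9 + \left(\frac{8}{3} + 1\right) = -9 + \frac{11}{3} = - \frac{16}{3} \approx -5.3333$)
$u = \sqrt{6} \approx 2.4495$
$u + C r{\left(6^{2} \right)} = \sqrt{6} - \frac{16 \left(6^{2}\right)^{2}}{3} = \sqrt{6} - \frac{16 \cdot 36^{2}}{3} = \sqrt{6} - 6912 = -6912 + \sqrt{6}$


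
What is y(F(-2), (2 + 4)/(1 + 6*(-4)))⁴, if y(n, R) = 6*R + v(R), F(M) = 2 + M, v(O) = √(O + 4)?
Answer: (36 - √1978)⁴/279841 ≈ 0.018433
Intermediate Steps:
v(O) = √(4 + O)
y(n, R) = √(4 + R) + 6*R (y(n, R) = 6*R + √(4 + R) = √(4 + R) + 6*R)
y(F(-2), (2 + 4)/(1 + 6*(-4)))⁴ = (√(4 + (2 + 4)/(1 + 6*(-4))) + 6*((2 + 4)/(1 + 6*(-4))))⁴ = (√(4 + 6/(1 - 24)) + 6*(6/(1 - 24)))⁴ = (√(4 + 6/(-23)) + 6*(6/(-23)))⁴ = (√(4 + 6*(-1/23)) + 6*(6*(-1/23)))⁴ = (√(4 - 6/23) + 6*(-6/23))⁴ = (√(86/23) - 36/23)⁴ = (√1978/23 - 36/23)⁴ = (-36/23 + √1978/23)⁴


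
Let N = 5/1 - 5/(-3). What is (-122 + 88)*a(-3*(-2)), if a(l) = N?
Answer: -680/3 ≈ -226.67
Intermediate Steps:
N = 20/3 (N = 5*1 - 5*(-⅓) = 5 + 5/3 = 20/3 ≈ 6.6667)
a(l) = 20/3
(-122 + 88)*a(-3*(-2)) = (-122 + 88)*(20/3) = -34*20/3 = -680/3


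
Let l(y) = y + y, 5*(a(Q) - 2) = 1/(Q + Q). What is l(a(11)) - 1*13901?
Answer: -764334/55 ≈ -13897.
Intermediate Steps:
a(Q) = 2 + 1/(10*Q) (a(Q) = 2 + 1/(5*(Q + Q)) = 2 + 1/(5*((2*Q))) = 2 + (1/(2*Q))/5 = 2 + 1/(10*Q))
l(y) = 2*y
l(a(11)) - 1*13901 = 2*(2 + (1/10)/11) - 1*13901 = 2*(2 + (1/10)*(1/11)) - 13901 = 2*(2 + 1/110) - 13901 = 2*(221/110) - 13901 = 221/55 - 13901 = -764334/55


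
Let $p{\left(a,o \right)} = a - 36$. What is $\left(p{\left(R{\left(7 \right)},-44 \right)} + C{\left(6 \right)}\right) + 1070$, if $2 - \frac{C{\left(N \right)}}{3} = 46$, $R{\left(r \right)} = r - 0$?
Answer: $909$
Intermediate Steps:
$R{\left(r \right)} = r$ ($R{\left(r \right)} = r + 0 = r$)
$p{\left(a,o \right)} = -36 + a$ ($p{\left(a,o \right)} = a - 36 = -36 + a$)
$C{\left(N \right)} = -132$ ($C{\left(N \right)} = 6 - 138 = -132$)
$\left(p{\left(R{\left(7 \right)},-44 \right)} + C{\left(6 \right)}\right) + 1070 = \left(\left(-36 + 7\right) - 132\right) + 1070 = \left(-29 - 132\right) + 1070 = -161 + 1070 = 909$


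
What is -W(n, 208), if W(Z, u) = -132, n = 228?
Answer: 132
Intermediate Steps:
-W(n, 208) = -1*(-132) = 132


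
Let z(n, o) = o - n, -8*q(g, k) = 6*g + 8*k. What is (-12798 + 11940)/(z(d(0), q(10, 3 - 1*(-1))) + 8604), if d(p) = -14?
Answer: -1716/17213 ≈ -0.099692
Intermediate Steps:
q(g, k) = -k - 3*g/4 (q(g, k) = -(6*g + 8*k)/8 = -k - 3*g/4)
(-12798 + 11940)/(z(d(0), q(10, 3 - 1*(-1))) + 8604) = (-12798 + 11940)/(((-(3 - 1*(-1)) - ¾*10) - 1*(-14)) + 8604) = -858/(((-(3 + 1) - 15/2) + 14) + 8604) = -858/(((-1*4 - 15/2) + 14) + 8604) = -858/(((-4 - 15/2) + 14) + 8604) = -858/((-23/2 + 14) + 8604) = -858/(5/2 + 8604) = -858/17213/2 = -858*2/17213 = -1716/17213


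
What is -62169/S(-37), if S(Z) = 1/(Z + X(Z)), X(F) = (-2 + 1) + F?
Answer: 4662675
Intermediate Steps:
X(F) = -1 + F
S(Z) = 1/(-1 + 2*Z) (S(Z) = 1/(Z + (-1 + Z)) = 1/(-1 + 2*Z))
-62169/S(-37) = -62169/(1/(-1 + 2*(-37))) = -62169/(1/(-1 - 74)) = -62169/(1/(-75)) = -62169/(-1/75) = -62169*(-75) = 4662675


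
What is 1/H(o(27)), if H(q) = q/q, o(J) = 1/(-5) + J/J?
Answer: 1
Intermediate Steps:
o(J) = ⅘ (o(J) = 1*(-⅕) + 1 = -⅕ + 1 = ⅘)
H(q) = 1
1/H(o(27)) = 1/1 = 1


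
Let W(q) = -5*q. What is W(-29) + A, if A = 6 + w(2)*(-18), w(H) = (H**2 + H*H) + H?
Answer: -29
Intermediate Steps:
w(H) = H + 2*H**2 (w(H) = (H**2 + H**2) + H = 2*H**2 + H = H + 2*H**2)
A = -174 (A = 6 + (2*(1 + 2*2))*(-18) = 6 + (2*(1 + 4))*(-18) = 6 + (2*5)*(-18) = 6 + 10*(-18) = 6 - 180 = -174)
W(-29) + A = -5*(-29) - 174 = 145 - 174 = -29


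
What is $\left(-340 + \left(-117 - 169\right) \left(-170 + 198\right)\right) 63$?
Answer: $-525924$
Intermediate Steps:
$\left(-340 + \left(-117 - 169\right) \left(-170 + 198\right)\right) 63 = \left(-340 - 8008\right) 63 = \left(-8348\right) 63 = -525924$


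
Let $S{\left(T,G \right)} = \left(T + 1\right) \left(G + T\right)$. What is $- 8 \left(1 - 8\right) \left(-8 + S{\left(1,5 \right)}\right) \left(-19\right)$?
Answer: $-4256$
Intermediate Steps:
$S{\left(T,G \right)} = \left(1 + T\right) \left(G + T\right)$
$- 8 \left(1 - 8\right) \left(-8 + S{\left(1,5 \right)}\right) \left(-19\right) = - 8 \left(1 - 8\right) \left(-8 + \left(5 + 1 + 1^{2} + 5 \cdot 1\right)\right) \left(-19\right) = - 8 \left(- 7 \left(-8 + \left(5 + 1 + 1 + 5\right)\right)\right) \left(-19\right) = - 8 \left(- 7 \left(-8 + 12\right)\right) \left(-19\right) = - 8 \left(\left(-7\right) 4\right) \left(-19\right) = \left(-8\right) \left(-28\right) \left(-19\right) = 224 \left(-19\right) = -4256$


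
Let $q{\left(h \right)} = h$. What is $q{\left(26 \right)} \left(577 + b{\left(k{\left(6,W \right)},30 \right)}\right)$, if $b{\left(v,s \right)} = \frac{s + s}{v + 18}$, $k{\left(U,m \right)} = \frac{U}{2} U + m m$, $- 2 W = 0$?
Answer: $\frac{45136}{3} \approx 15045.0$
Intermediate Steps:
$W = 0$ ($W = \left(- \frac{1}{2}\right) 0 = 0$)
$k{\left(U,m \right)} = m^{2} + \frac{U^{2}}{2}$ ($k{\left(U,m \right)} = U \frac{1}{2} U + m^{2} = \frac{U}{2} U + m^{2} = \frac{U^{2}}{2} + m^{2} = m^{2} + \frac{U^{2}}{2}$)
$b{\left(v,s \right)} = \frac{2 s}{18 + v}$
$q{\left(26 \right)} \left(577 + b{\left(k{\left(6,W \right)},30 \right)}\right) = 26 \left(577 + 2 \cdot 30 \frac{1}{18 + \left(0^{2} + \frac{6^{2}}{2}\right)}\right) = 26 \left(577 + 2 \cdot 30 \frac{1}{18 + \left(0 + \frac{1}{2} \cdot 36\right)}\right) = 26 \left(577 + 2 \cdot 30 \frac{1}{18 + \left(0 + 18\right)}\right) = 26 \left(577 + 2 \cdot 30 \frac{1}{18 + 18}\right) = 26 \left(577 + 2 \cdot 30 \cdot \frac{1}{36}\right) = 26 \left(577 + \frac{5}{3}\right) = 26 \cdot \frac{1736}{3} = \frac{45136}{3}$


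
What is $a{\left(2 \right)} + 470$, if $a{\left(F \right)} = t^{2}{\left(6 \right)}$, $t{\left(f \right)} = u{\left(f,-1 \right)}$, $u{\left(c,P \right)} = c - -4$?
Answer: $570$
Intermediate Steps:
$u{\left(c,P \right)} = 4 + c$ ($u{\left(c,P \right)} = c + 4 = 4 + c$)
$t{\left(f \right)} = 4 + f$
$a{\left(F \right)} = 100$ ($a{\left(F \right)} = \left(4 + 6\right)^{2} = 10^{2} = 100$)
$a{\left(2 \right)} + 470 = 100 + 470 = 570$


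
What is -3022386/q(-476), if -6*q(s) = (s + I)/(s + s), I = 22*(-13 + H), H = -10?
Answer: 8631934416/491 ≈ 1.7580e+7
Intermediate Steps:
I = -506 (I = 22*(-13 - 10) = 22*(-23) = -506)
q(s) = -(-506 + s)/(12*s) (q(s) = -(s - 506)/(6*(s + s)) = -(-506 + s)/(6*(2*s)) = -(-506 + s)*1/(2*s)/6 = -(-506 + s)/(12*s))
-3022386/q(-476) = -3022386*(-5712/(506 - 1*(-476))) = -3022386*(-5712/(506 + 476)) = -3022386/((1/12)*(-1/476)*982) = -3022386/(-491/2856) = -3022386*(-2856/491) = 8631934416/491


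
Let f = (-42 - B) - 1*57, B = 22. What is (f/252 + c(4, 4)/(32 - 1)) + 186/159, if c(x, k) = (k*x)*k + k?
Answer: 1193749/414036 ≈ 2.8832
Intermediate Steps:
c(x, k) = k + x*k² (c(x, k) = x*k² + k = k + x*k²)
f = -121 (f = (-42 - 1*22) - 1*57 = (-42 - 22) - 57 = -64 - 57 = -121)
(f/252 + c(4, 4)/(32 - 1)) + 186/159 = (-121/252 + (4*(1 + 4*4))/(32 - 1)) + 186/159 = (-121*1/252 + (4*(1 + 16))/31) + 186*(1/159) = (-121/252 + (4*17)*(1/31)) + 62/53 = (-121/252 + 68*(1/31)) + 62/53 = (-121/252 + 68/31) + 62/53 = 13385/7812 + 62/53 = 1193749/414036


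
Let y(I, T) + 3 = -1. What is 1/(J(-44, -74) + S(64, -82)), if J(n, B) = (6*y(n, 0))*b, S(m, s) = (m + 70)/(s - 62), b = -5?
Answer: 72/8573 ≈ 0.0083985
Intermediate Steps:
y(I, T) = -4 (y(I, T) = -3 - 1 = -4)
S(m, s) = (70 + m)/(-62 + s)
J(n, B) = 120 (J(n, B) = (6*(-4))*(-5) = -24*(-5) = 120)
1/(J(-44, -74) + S(64, -82)) = 1/(120 + (70 + 64)/(-62 - 82)) = 1/(120 + 134/(-144)) = 1/(120 - 1/144*134) = 1/(120 - 67/72) = 1/(8573/72) = 72/8573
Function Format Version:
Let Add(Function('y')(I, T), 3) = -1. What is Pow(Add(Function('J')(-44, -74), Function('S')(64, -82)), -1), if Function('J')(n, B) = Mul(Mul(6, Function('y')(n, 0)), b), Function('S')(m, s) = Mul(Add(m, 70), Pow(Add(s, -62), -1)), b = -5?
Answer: Rational(72, 8573) ≈ 0.0083985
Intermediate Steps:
Function('y')(I, T) = -4 (Function('y')(I, T) = Add(-3, -1) = -4)
Function('S')(m, s) = Mul(Pow(Add(-62, s), -1), Add(70, m)) (Function('S')(m, s) = Mul(Add(70, m), Pow(Add(-62, s), -1)) = Mul(Pow(Add(-62, s), -1), Add(70, m)))
Function('J')(n, B) = 120 (Function('J')(n, B) = Mul(Mul(6, -4), -5) = Mul(-24, -5) = 120)
Pow(Add(Function('J')(-44, -74), Function('S')(64, -82)), -1) = Pow(Add(120, Mul(Pow(Add(-62, -82), -1), Add(70, 64))), -1) = Pow(Add(120, Mul(Pow(-144, -1), 134)), -1) = Pow(Add(120, Mul(Rational(-1, 144), 134)), -1) = Pow(Add(120, Rational(-67, 72)), -1) = Pow(Rational(8573, 72), -1) = Rational(72, 8573)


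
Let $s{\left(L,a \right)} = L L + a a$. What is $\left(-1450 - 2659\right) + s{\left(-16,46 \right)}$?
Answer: $-1737$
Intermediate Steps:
$s{\left(L,a \right)} = L^{2} + a^{2}$
$\left(-1450 - 2659\right) + s{\left(-16,46 \right)} = \left(-1450 - 2659\right) + \left(\left(-16\right)^{2} + 46^{2}\right) = -4109 + \left(256 + 2116\right) = -4109 + 2372 = -1737$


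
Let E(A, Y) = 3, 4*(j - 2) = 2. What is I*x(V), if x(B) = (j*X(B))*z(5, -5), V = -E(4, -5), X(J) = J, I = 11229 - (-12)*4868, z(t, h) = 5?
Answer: -5223375/2 ≈ -2.6117e+6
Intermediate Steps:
j = 5/2 (j = 2 + (1/4)*2 = 2 + 1/2 = 5/2 ≈ 2.5000)
I = 69645 (I = 11229 - 1*(-58416) = 11229 + 58416 = 69645)
V = -3 (V = -1*3 = -3)
x(B) = 25*B/2 (x(B) = (5*B/2)*5 = 25*B/2)
I*x(V) = 69645*((25/2)*(-3)) = 69645*(-75/2) = -5223375/2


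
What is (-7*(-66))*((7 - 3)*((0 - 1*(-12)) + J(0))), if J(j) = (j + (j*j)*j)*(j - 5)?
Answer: 22176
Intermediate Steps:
J(j) = (-5 + j)*(j + j³) (J(j) = (j + j²*j)*(-5 + j) = (j + j³)*(-5 + j) = (-5 + j)*(j + j³))
(-7*(-66))*((7 - 3)*((0 - 1*(-12)) + J(0))) = (-7*(-66))*((7 - 3)*((0 - 1*(-12)) + 0*(-5 + 0 + 0³ - 5*0²))) = 462*(4*((0 + 12) + 0*(-5 + 0 + 0 - 5*0))) = 462*(4*(12 + 0*(-5 + 0 + 0 + 0))) = 462*(4*(12 + 0*(-5))) = 462*(4*(12 + 0)) = 462*(4*12) = 462*48 = 22176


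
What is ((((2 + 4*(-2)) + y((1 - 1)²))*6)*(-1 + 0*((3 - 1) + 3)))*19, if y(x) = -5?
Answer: 1254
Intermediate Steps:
((((2 + 4*(-2)) + y((1 - 1)²))*6)*(-1 + 0*((3 - 1) + 3)))*19 = ((((2 + 4*(-2)) - 5)*6)*(-1 + 0*((3 - 1) + 3)))*19 = ((((2 - 8) - 5)*6)*(-1 + 0*(2 + 3)))*19 = (((-6 - 5)*6)*(-1 + 0*5))*19 = ((-11*6)*(-1 + 0))*19 = -66*(-1)*19 = 66*19 = 1254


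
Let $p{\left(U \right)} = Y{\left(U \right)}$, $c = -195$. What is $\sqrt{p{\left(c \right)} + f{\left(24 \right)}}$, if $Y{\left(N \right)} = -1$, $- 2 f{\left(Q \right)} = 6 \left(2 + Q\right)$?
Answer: $i \sqrt{79} \approx 8.8882 i$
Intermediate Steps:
$f{\left(Q \right)} = -6 - 3 Q$ ($f{\left(Q \right)} = - \frac{6 \left(2 + Q\right)}{2} = - \frac{12 + 6 Q}{2} = -6 - 3 Q$)
$p{\left(U \right)} = -1$
$\sqrt{p{\left(c \right)} + f{\left(24 \right)}} = \sqrt{-1 - 78} = \sqrt{-79} = i \sqrt{79}$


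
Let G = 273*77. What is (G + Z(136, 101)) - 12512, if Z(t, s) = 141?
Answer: 8650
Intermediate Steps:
G = 21021
(G + Z(136, 101)) - 12512 = (21021 + 141) - 12512 = 21162 - 12512 = 8650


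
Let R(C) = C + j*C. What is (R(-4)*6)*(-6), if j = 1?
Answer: 288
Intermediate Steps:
R(C) = 2*C (R(C) = C + 1*C = C + C = 2*C)
(R(-4)*6)*(-6) = ((2*(-4))*6)*(-6) = -8*6*(-6) = -48*(-6) = 288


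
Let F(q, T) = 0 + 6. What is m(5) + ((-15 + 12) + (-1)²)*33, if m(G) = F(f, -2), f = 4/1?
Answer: -60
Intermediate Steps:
f = 4 (f = 4*1 = 4)
F(q, T) = 6
m(G) = 6
m(5) + ((-15 + 12) + (-1)²)*33 = 6 + ((-15 + 12) + (-1)²)*33 = 6 + (-3 + 1)*33 = 6 - 2*33 = 6 - 66 = -60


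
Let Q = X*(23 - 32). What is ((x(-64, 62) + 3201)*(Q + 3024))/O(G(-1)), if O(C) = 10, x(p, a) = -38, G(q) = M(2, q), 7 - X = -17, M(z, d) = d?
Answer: 4440852/5 ≈ 8.8817e+5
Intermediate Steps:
X = 24 (X = 7 - 1*(-17) = 7 + 17 = 24)
G(q) = q
Q = -216 (Q = 24*(23 - 32) = 24*(-9) = -216)
((x(-64, 62) + 3201)*(Q + 3024))/O(G(-1)) = ((-38 + 3201)*(-216 + 3024))/10 = (3163*2808)*(⅒) = 8881704*(⅒) = 4440852/5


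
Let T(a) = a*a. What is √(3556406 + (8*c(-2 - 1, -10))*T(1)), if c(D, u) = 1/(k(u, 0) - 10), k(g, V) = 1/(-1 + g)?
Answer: √43818468558/111 ≈ 1885.8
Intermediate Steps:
T(a) = a²
c(D, u) = 1/(-10 + 1/(-1 + u)) (c(D, u) = 1/(1/(-1 + u) - 10) = 1/(-10 + 1/(-1 + u)))
√(3556406 + (8*c(-2 - 1, -10))*T(1)) = √(3556406 + (8*((1 - 1*(-10))/(-11 + 10*(-10))))*1²) = √(3556406 + (8*((1 + 10)/(-11 - 100)))*1) = √(3556406 + (8*(11/(-111)))*1) = √(3556406 + (8*(-1/111*11))*1) = √(3556406 + (8*(-11/111))*1) = √(3556406 - 88/111*1) = √(3556406 - 88/111) = √(394760978/111) = √43818468558/111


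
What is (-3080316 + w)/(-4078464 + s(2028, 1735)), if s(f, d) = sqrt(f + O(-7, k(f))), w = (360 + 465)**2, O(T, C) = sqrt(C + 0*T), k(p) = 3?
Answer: 2399691/(4078464 - sqrt(2028 + sqrt(3))) ≈ 0.58839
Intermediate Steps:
O(T, C) = sqrt(C) (O(T, C) = sqrt(C + 0) = sqrt(C))
w = 680625 (w = 825**2 = 680625)
s(f, d) = sqrt(f + sqrt(3))
(-3080316 + w)/(-4078464 + s(2028, 1735)) = (-3080316 + 680625)/(-4078464 + sqrt(2028 + sqrt(3))) = -2399691/(-4078464 + sqrt(2028 + sqrt(3)))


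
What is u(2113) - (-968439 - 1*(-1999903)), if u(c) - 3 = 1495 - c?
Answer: -1032079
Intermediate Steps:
u(c) = 1498 - c (u(c) = 3 + (1495 - c) = 1498 - c)
u(2113) - (-968439 - 1*(-1999903)) = (1498 - 1*2113) - (-968439 - 1*(-1999903)) = (1498 - 2113) - (-968439 + 1999903) = -615 - 1*1031464 = -615 - 1031464 = -1032079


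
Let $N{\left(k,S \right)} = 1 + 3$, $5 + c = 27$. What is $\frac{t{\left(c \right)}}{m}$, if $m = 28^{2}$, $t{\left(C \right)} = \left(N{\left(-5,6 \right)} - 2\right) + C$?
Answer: $\frac{3}{98} \approx 0.030612$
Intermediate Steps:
$c = 22$ ($c = -5 + 27 = 22$)
$N{\left(k,S \right)} = 4$
$t{\left(C \right)} = 2 + C$ ($t{\left(C \right)} = \left(4 - 2\right) + C = 2 + C$)
$m = 784$
$\frac{t{\left(c \right)}}{m} = \frac{2 + 22}{784} = 24 \cdot \frac{1}{784} = \frac{3}{98}$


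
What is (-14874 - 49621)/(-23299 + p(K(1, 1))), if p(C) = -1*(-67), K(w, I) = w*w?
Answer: 64495/23232 ≈ 2.7761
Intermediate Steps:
K(w, I) = w**2
p(C) = 67
(-14874 - 49621)/(-23299 + p(K(1, 1))) = (-14874 - 49621)/(-23299 + 67) = -64495/(-23232) = -64495*(-1/23232) = 64495/23232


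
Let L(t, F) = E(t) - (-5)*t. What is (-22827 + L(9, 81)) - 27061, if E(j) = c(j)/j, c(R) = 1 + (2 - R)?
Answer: -149531/3 ≈ -49844.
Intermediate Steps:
c(R) = 3 - R
E(j) = (3 - j)/j
L(t, F) = 5*t + (3 - t)/t (L(t, F) = (3 - t)/t - (-5)*t = (3 - t)/t + 5*t = 5*t + (3 - t)/t)
(-22827 + L(9, 81)) - 27061 = (-22827 + (-1 + 3/9 + 5*9)) - 27061 = (-22827 + (-1 + 3*(1/9) + 45)) - 27061 = (-22827 + (-1 + 1/3 + 45)) - 27061 = (-22827 + 133/3) - 27061 = -68348/3 - 27061 = -149531/3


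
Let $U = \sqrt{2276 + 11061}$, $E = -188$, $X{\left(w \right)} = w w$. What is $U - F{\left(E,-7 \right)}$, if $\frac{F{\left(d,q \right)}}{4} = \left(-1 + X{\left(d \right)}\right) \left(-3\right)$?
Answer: $424116 + \sqrt{13337} \approx 4.2423 \cdot 10^{5}$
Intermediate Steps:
$X{\left(w \right)} = w^{2}$
$U = \sqrt{13337} \approx 115.49$
$F{\left(d,q \right)} = 12 - 12 d^{2}$ ($F{\left(d,q \right)} = 4 \left(-1 + d^{2}\right) \left(-3\right) = 4 \left(3 - 3 d^{2}\right) = 12 - 12 d^{2}$)
$U - F{\left(E,-7 \right)} = \sqrt{13337} - \left(12 - 12 \left(-188\right)^{2}\right) = \sqrt{13337} - \left(12 - 424128\right) = \sqrt{13337} - -424116 = \sqrt{13337} + 424116 = 424116 + \sqrt{13337}$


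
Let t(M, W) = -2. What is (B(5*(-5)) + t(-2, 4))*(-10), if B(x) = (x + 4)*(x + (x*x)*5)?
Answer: 651020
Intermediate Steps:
B(x) = (4 + x)*(x + 5*x²) (B(x) = (4 + x)*(x + x²*5) = (4 + x)*(x + 5*x²))
(B(5*(-5)) + t(-2, 4))*(-10) = ((5*(-5))*(4 + 5*(5*(-5))² + 21*(5*(-5))) - 2)*(-10) = (-25*(4 + 5*(-25)² + 21*(-25)) - 2)*(-10) = (-25*(4 + 5*625 - 525) - 2)*(-10) = (-25*(4 + 3125 - 525) - 2)*(-10) = (-25*2604 - 2)*(-10) = (-65100 - 2)*(-10) = -65102*(-10) = 651020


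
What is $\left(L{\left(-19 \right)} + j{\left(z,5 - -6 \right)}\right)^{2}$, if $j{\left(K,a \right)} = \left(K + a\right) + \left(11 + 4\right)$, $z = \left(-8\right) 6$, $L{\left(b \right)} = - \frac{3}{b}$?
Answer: $\frac{172225}{361} \approx 477.08$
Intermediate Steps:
$z = -48$
$j{\left(K,a \right)} = 15 + K + a$ ($j{\left(K,a \right)} = \left(K + a\right) + 15 = 15 + K + a$)
$\left(L{\left(-19 \right)} + j{\left(z,5 - -6 \right)}\right)^{2} = \left(- \frac{3}{-19} + \left(15 - 48 + \left(5 - -6\right)\right)\right)^{2} = \left(\left(-3\right) \left(- \frac{1}{19}\right) + \left(15 - 48 + \left(5 + 6\right)\right)\right)^{2} = \left(\frac{3}{19} + \left(15 - 48 + 11\right)\right)^{2} = \left(\frac{3}{19} - 22\right)^{2} = \left(- \frac{415}{19}\right)^{2} = \frac{172225}{361}$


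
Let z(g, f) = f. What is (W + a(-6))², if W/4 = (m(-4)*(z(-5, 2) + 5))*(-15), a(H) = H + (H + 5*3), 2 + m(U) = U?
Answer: 6365529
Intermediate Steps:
m(U) = -2 + U
a(H) = 15 + 2*H (a(H) = H + (H + 15) = H + (15 + H) = 15 + 2*H)
W = 2520 (W = 4*(((-2 - 4)*(2 + 5))*(-15)) = 4*(-6*7*(-15)) = 4*(-42*(-15)) = 4*630 = 2520)
(W + a(-6))² = (2520 + (15 + 2*(-6)))² = (2520 + (15 - 12))² = (2520 + 3)² = 2523² = 6365529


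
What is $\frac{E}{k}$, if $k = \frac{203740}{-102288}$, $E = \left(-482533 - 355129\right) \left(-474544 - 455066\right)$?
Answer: $- \frac{3982578021476208}{10187} \approx -3.9095 \cdot 10^{11}$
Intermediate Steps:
$E = 778698971820$ ($E = \left(-837662\right) \left(-929610\right) = 778698971820$)
$k = - \frac{50935}{25572}$ ($k = 203740 \left(- \frac{1}{102288}\right) = - \frac{50935}{25572} \approx -1.9918$)
$\frac{E}{k} = \frac{778698971820}{- \frac{50935}{25572}} = 778698971820 \left(- \frac{25572}{50935}\right) = - \frac{3982578021476208}{10187}$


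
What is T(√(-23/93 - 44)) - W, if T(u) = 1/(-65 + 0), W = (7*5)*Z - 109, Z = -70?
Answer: 166334/65 ≈ 2559.0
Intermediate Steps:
W = -2559 (W = (7*5)*(-70) - 109 = 35*(-70) - 109 = -2450 - 109 = -2559)
T(u) = -1/65 (T(u) = 1/(-65) = -1/65)
T(√(-23/93 - 44)) - W = -1/65 - 1*(-2559) = -1/65 + 2559 = 166334/65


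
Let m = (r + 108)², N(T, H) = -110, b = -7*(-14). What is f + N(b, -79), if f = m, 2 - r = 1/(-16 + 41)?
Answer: 7488251/625 ≈ 11981.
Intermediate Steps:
r = 49/25 (r = 2 - 1/(-16 + 41) = 2 - 1/25 = 49/25 ≈ 1.9600)
b = 98
m = 7557001/625 (m = (49/25 + 108)² = (2749/25)² = 7557001/625 ≈ 12091.)
f = 7557001/625 ≈ 12091.
f + N(b, -79) = 7557001/625 - 110 = 7488251/625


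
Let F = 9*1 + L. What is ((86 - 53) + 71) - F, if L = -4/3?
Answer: 289/3 ≈ 96.333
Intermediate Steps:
L = -4/3 (L = -4*1/3 = -4/3 ≈ -1.3333)
F = 23/3 (F = 9*1 - 4/3 = 9 - 4/3 = 23/3 ≈ 7.6667)
((86 - 53) + 71) - F = ((86 - 53) + 71) - 1*23/3 = (33 + 71) - 23/3 = 104 - 23/3 = 289/3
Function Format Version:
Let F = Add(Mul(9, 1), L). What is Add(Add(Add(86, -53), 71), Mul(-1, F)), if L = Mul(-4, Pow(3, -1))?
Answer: Rational(289, 3) ≈ 96.333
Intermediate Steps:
L = Rational(-4, 3) (L = Mul(-4, Rational(1, 3)) = Rational(-4, 3) ≈ -1.3333)
F = Rational(23, 3) (F = Add(Mul(9, 1), Rational(-4, 3)) = Add(9, Rational(-4, 3)) = Rational(23, 3) ≈ 7.6667)
Add(Add(Add(86, -53), 71), Mul(-1, F)) = Add(Add(Add(86, -53), 71), Mul(-1, Rational(23, 3))) = Add(Add(33, 71), Rational(-23, 3)) = Add(104, Rational(-23, 3)) = Rational(289, 3)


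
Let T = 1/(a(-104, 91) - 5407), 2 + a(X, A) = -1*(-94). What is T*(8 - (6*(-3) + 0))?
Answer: -26/5315 ≈ -0.0048918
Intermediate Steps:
a(X, A) = 92 (a(X, A) = -2 - 1*(-94) = -2 + 94 = 92)
T = -1/5315 (T = 1/(92 - 5407) = 1/(-5315) = -1/5315 ≈ -0.00018815)
T*(8 - (6*(-3) + 0)) = -(8 - (6*(-3) + 0))/5315 = -(8 - (-18 + 0))/5315 = -(8 - 1*(-18))/5315 = -(8 + 18)/5315 = -1/5315*26 = -26/5315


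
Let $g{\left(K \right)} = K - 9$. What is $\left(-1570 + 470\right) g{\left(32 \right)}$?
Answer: $-25300$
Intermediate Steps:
$g{\left(K \right)} = -9 + K$ ($g{\left(K \right)} = K - 9 = -9 + K$)
$\left(-1570 + 470\right) g{\left(32 \right)} = \left(-1570 + 470\right) \left(-9 + 32\right) = \left(-1100\right) 23 = -25300$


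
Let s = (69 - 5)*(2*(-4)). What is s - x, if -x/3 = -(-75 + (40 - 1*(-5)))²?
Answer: -3212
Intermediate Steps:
s = -512 (s = 64*(-8) = -512)
x = 2700 (x = -(-3)*(-75 + (40 - 1*(-5)))² = -(-3)*(-75 + (40 + 5))² = -(-3)*(-75 + 45)² = -(-3)*(-30)² = -(-3)*900 = -3*(-900) = 2700)
s - x = -512 - 1*2700 = -512 - 2700 = -3212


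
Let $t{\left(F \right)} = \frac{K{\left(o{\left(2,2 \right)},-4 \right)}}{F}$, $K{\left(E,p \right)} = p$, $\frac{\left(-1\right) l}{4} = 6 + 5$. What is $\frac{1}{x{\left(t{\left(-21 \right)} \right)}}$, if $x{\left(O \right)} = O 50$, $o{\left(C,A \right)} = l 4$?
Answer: $\frac{21}{200} \approx 0.105$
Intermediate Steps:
$l = -44$ ($l = - 4 \left(6 + 5\right) = \left(-4\right) 11 = -44$)
$o{\left(C,A \right)} = -176$ ($o{\left(C,A \right)} = \left(-44\right) 4 = -176$)
$t{\left(F \right)} = - \frac{4}{F}$
$x{\left(O \right)} = 50 O$
$\frac{1}{x{\left(t{\left(-21 \right)} \right)}} = \frac{1}{50 \left(- \frac{4}{-21}\right)} = \frac{1}{50 \left(\left(-4\right) \left(- \frac{1}{21}\right)\right)} = \frac{1}{50 \cdot \frac{4}{21}} = \frac{1}{\frac{200}{21}} = \frac{21}{200}$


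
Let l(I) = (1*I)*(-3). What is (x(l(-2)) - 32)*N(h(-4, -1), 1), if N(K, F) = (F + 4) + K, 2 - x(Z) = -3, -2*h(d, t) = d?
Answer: -189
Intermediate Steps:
l(I) = -3*I (l(I) = I*(-3) = -3*I)
h(d, t) = -d/2
x(Z) = 5 (x(Z) = 2 - 1*(-3) = 2 + 3 = 5)
N(K, F) = 4 + F + K (N(K, F) = (4 + F) + K = 4 + F + K)
(x(l(-2)) - 32)*N(h(-4, -1), 1) = (5 - 32)*(4 + 1 - ½*(-4)) = -27*(4 + 1 + 2) = -27*7 = -189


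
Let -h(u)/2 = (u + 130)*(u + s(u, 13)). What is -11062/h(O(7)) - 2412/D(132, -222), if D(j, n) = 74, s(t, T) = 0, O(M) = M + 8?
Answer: -2418403/80475 ≈ -30.052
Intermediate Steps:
O(M) = 8 + M
h(u) = -2*u*(130 + u) (h(u) = -2*(u + 130)*(u + 0) = -2*(130 + u)*u = -2*u*(130 + u))
-11062/h(O(7)) - 2412/D(132, -222) = -11062*1/(2*(-130 - (8 + 7))*(8 + 7)) - 2412/74 = -11062*1/(30*(-130 - 1*15)) - 2412*1/74 = -11062*1/(30*(-130 - 15)) - 1206/37 = -11062/(2*15*(-145)) - 1206/37 = -11062/(-4350) - 1206/37 = -11062*(-1/4350) - 1206/37 = 5531/2175 - 1206/37 = -2418403/80475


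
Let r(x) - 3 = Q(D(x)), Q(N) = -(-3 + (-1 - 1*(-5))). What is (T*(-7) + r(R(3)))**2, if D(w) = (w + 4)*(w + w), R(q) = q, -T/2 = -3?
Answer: 1600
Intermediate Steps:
T = 6 (T = -2*(-3) = 6)
D(w) = 2*w*(4 + w) (D(w) = (4 + w)*(2*w) = 2*w*(4 + w))
Q(N) = -1 (Q(N) = -(-3 + (-1 + 5)) = -(-3 + 4) = -1*1 = -1)
r(x) = 2 (r(x) = 3 - 1 = 2)
(T*(-7) + r(R(3)))**2 = (6*(-7) + 2)**2 = (-42 + 2)**2 = (-40)**2 = 1600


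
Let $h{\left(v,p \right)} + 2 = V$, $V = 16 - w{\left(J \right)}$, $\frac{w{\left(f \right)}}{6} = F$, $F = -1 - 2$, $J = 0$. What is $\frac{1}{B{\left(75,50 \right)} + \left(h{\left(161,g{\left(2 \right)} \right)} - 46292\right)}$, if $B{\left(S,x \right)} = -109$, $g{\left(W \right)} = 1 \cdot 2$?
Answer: $- \frac{1}{46369} \approx -2.1566 \cdot 10^{-5}$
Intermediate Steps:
$F = -3$
$w{\left(f \right)} = -18$ ($w{\left(f \right)} = 6 \left(-3\right) = -18$)
$g{\left(W \right)} = 2$
$V = 34$ ($V = 16 - -18 = 16 + 18 = 34$)
$h{\left(v,p \right)} = 32$ ($h{\left(v,p \right)} = -2 + 34 = 32$)
$\frac{1}{B{\left(75,50 \right)} + \left(h{\left(161,g{\left(2 \right)} \right)} - 46292\right)} = \frac{1}{-109 + \left(32 - 46292\right)} = \frac{1}{-109 - 46260} = \frac{1}{-46369} = - \frac{1}{46369}$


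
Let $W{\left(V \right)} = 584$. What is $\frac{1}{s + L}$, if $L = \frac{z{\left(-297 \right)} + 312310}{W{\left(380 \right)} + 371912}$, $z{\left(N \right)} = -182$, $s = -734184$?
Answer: $- \frac{23281}{17092518196} \approx -1.3621 \cdot 10^{-6}$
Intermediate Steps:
$L = \frac{19508}{23281}$ ($L = \frac{-182 + 312310}{584 + 371912} = \frac{312128}{372496} = 312128 \cdot \frac{1}{372496} = \frac{19508}{23281} \approx 0.83794$)
$\frac{1}{s + L} = \frac{1}{-734184 + \frac{19508}{23281}} = \frac{1}{- \frac{17092518196}{23281}} = - \frac{23281}{17092518196}$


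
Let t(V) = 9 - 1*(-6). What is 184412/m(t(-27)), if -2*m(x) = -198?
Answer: 184412/99 ≈ 1862.7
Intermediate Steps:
t(V) = 15 (t(V) = 9 + 6 = 15)
m(x) = 99 (m(x) = -½*(-198) = 99)
184412/m(t(-27)) = 184412/99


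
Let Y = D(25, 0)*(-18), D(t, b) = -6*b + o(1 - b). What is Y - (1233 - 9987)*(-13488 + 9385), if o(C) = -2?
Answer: -35917626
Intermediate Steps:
D(t, b) = -2 - 6*b (D(t, b) = -6*b - 2 = -2 - 6*b)
Y = 36 (Y = (-2 - 6*0)*(-18) = (-2 + 0)*(-18) = -2*(-18) = 36)
Y - (1233 - 9987)*(-13488 + 9385) = 36 - (1233 - 9987)*(-13488 + 9385) = 36 - (-8754)*(-4103) = 36 - 1*35917662 = 36 - 35917662 = -35917626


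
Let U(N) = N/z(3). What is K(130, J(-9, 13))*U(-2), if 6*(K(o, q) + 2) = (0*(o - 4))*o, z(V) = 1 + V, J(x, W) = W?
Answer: 1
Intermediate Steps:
K(o, q) = -2 (K(o, q) = -2 + ((0*(o - 4))*o)/6 = -2 + ((0*(-4 + o))*o)/6 = -2 + (0*o)/6 = -2 + (⅙)*0 = -2 + 0 = -2)
U(N) = N/4 (U(N) = N/(1 + 3) = N/4)
K(130, J(-9, 13))*U(-2) = -(-2)/2 = -2*(-½) = 1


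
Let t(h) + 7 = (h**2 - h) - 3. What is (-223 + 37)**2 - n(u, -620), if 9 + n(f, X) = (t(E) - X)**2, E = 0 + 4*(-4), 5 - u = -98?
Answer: -743319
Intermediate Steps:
u = 103 (u = 5 - 1*(-98) = 5 + 98 = 103)
E = -16 (E = 0 - 16 = -16)
t(h) = -10 + h**2 - h (t(h) = -7 + ((h**2 - h) - 3) = -7 + (-3 + h**2 - h) = -10 + h**2 - h)
n(f, X) = -9 + (262 - X)**2 (n(f, X) = -9 + ((-10 + (-16)**2 - 1*(-16)) - X)**2 = -9 + ((-10 + 256 + 16) - X)**2 = -9 + (262 - X)**2)
(-223 + 37)**2 - n(u, -620) = (-223 + 37)**2 - (-9 + (-262 - 620)**2) = (-186)**2 - (-9 + (-882)**2) = 34596 - (-9 + 777924) = 34596 - 1*777915 = 34596 - 777915 = -743319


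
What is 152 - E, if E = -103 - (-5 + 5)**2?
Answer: 255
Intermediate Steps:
E = -103 (E = -103 - 1*0**2 = -103 - 1*0 = -103 + 0 = -103)
152 - E = 152 - 1*(-103) = 152 + 103 = 255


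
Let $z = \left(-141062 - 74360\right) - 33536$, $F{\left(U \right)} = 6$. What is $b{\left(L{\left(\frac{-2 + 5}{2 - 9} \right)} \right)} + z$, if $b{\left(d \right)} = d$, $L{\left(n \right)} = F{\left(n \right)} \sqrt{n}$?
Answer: $-248958 + \frac{6 i \sqrt{21}}{7} \approx -2.4896 \cdot 10^{5} + 3.9279 i$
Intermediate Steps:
$L{\left(n \right)} = 6 \sqrt{n}$
$z = -248958$ ($z = -215422 - 33536 = -248958$)
$b{\left(L{\left(\frac{-2 + 5}{2 - 9} \right)} \right)} + z = 6 \sqrt{\frac{-2 + 5}{2 - 9}} - 248958 = 6 \sqrt{\frac{3}{-7}} - 248958 = 6 \sqrt{3 \left(- \frac{1}{7}\right)} - 248958 = 6 \sqrt{- \frac{3}{7}} - 248958 = 6 \frac{i \sqrt{21}}{7} - 248958 = \frac{6 i \sqrt{21}}{7} - 248958 = -248958 + \frac{6 i \sqrt{21}}{7}$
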